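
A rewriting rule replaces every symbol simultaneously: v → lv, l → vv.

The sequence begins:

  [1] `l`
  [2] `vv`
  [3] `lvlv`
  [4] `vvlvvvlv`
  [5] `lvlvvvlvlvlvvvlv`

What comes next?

Rewriting the 16 symbols of lvlvvvlvlvlvvvlv one by one yields vv lv vv lv lv lv vv lv vv lv vv lv lv lv vv lv; concatenated:

vvlvvvlvlvlvvvlvvvlvvvlvlvlvvvlv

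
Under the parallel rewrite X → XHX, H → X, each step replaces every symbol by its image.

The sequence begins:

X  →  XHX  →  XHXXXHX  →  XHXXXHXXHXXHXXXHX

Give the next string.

XHXXXHXXHXXHXXXHXXHXXXHXXHXXXHXXHXXHXXXHX

Replace each of the 17 characters of XHXXXHXXHXXHXXXHX in place — XHX X XHX XHX XHX X XHX XHX X XHX XHX X XHX XHX XHX X XHX — and concatenate.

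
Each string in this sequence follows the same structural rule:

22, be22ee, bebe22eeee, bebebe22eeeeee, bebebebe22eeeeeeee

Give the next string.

Every step adds be to the front and ee to the end of the previous string.
Applying this once more to bebebebe22eeeeeeee:

bebebebebe22eeeeeeeeee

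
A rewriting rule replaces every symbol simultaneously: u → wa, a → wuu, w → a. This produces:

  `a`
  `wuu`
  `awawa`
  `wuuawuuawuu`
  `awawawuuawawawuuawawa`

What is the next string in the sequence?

Applying the rule to each of the 21 symbols of awawawuuawawawuuawawa gives the pieces wuu a wuu a wuu a wa wa wuu a wuu a wuu a wa wa wuu a wuu a wuu, which concatenate to the answer.

wuuawuuawuuawawawuuawuuawuuawawawuuawuuawuu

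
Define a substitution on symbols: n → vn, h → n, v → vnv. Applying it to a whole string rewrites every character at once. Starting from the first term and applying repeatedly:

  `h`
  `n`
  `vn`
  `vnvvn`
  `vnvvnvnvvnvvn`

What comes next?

vnvvnvnvvnvvnvnvvnvnvvnvvnvnvvnvvn

Replace each of the 13 characters of vnvvnvnvvnvvn in place — vnv vn vnv vnv vn vnv vn vnv vnv vn vnv vnv vn — and concatenate.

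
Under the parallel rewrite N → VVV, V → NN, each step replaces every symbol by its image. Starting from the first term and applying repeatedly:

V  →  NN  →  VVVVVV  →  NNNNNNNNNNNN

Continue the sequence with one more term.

VVVVVVVVVVVVVVVVVVVVVVVVVVVVVVVVVVVV

Rewriting each symbol of NNNNNNNNNNNN: N→VVV, N→VVV, N→VVV, N→VVV, N→VVV, N→VVV, N→VVV, N→VVV, N→VVV, N→VVV, N→VVV, N→VVV, which concatenates to VVV VVV VVV VVV VVV VVV VVV VVV VVV VVV VVV VVV.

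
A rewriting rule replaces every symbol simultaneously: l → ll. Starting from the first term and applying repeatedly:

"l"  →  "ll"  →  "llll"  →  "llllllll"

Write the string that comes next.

Expanding llllllll: l→ll, l→ll, l→ll, l→ll, l→ll, l→ll, l→ll, l→ll. Concatenated: ll ll ll ll ll ll ll ll.

llllllllllllllll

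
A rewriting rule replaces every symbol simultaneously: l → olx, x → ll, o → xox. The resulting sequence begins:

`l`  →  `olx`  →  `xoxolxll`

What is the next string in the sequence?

Rewriting each symbol of xoxolxll: x→ll, o→xox, x→ll, o→xox, l→olx, x→ll, l→olx, l→olx, which concatenates to ll xox ll xox olx ll olx olx.

llxoxllxoxolxllolxolx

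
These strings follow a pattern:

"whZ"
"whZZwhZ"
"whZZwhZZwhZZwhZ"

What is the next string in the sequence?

Every step duplicates the string with 'Z' between the halves.
Doubling whZZwhZZwhZZwhZ with 'Z' between the halves:

whZZwhZZwhZZwhZZwhZZwhZZwhZZwhZ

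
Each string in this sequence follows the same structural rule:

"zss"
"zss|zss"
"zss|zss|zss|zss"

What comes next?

s(k+1) = s(k)·|·s(k) — each term doubles the last with '|' between the halves.
One more doubling of zss|zss|zss|zss gives the answer.

zss|zss|zss|zss|zss|zss|zss|zss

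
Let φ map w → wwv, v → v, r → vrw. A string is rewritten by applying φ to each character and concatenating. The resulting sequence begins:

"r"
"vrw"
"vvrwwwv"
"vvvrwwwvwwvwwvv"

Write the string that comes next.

Rewriting the 15 symbols of vvvrwwwvwwvwwvv one by one yields v v v vrw wwv wwv wwv v wwv wwv v wwv wwv v v; concatenated:

vvvvrwwwvwwvwwvvwwvwwvvwwvwwvvv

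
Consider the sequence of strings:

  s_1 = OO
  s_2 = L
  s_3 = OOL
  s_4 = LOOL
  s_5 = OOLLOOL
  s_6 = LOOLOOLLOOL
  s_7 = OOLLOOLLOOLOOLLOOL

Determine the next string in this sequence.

This is a Fibonacci-style word recurrence s(k) = s(k−2)·s(k−1): e.g. OO·L = OOL.
Continuing: LOOLOOLLOOL · OOLLOOLLOOLOOLLOOL gives term 8.

LOOLOOLLOOLOOLLOOLLOOLOOLLOOL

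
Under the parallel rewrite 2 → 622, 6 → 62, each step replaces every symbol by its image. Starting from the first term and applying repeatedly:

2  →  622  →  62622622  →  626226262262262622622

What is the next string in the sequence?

Replace each of the 21 characters of 626226262262262622622 in place — 62 622 62 622 622 62 622 62 622 622 62 622 622 62 622 62 622 622 62 622 622 — and concatenate.

6262262622622626226262262262622622626226262262262622622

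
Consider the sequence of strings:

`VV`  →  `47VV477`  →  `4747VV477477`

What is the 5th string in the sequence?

47474747VV477477477477

Each term wraps the previous one in 47 on the left and 477 on the right.
From 4747VV477477, 2 further steps: 4747VV477477 → 474747VV477477477 → (answer).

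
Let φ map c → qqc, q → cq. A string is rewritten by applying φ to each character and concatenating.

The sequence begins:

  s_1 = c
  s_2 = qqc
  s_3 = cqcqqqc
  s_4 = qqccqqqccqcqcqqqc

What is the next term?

φ(qqccqqqccqcqcqqqc) expands symbol-by-symbol to cq cq qqc qqc cq cq cq qqc qqc cq qqc cq qqc cq cq cq qqc; joining the 17 pieces gives the next term.

cqcqqqcqqccqcqcqqqcqqccqqqccqqqccqcqcqqqc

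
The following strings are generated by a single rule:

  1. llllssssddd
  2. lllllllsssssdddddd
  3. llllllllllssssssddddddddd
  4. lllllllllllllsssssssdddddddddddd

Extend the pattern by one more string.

llllllllllllllllssssssssddddddddddddddd

Each string has the form l^{3n+1} s^{n+3} d^{3n} (n = 1, 2, …).
Setting n = 5 gives 16, 8, 15 characters in each block.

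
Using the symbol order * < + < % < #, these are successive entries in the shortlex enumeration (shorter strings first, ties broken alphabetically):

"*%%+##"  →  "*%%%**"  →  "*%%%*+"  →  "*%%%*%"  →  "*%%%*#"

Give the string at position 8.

*%%%+%

Continuing the enumeration 3 steps past *%%%*#: *%%%*# → *%%%+* → *%%%++ → (answer).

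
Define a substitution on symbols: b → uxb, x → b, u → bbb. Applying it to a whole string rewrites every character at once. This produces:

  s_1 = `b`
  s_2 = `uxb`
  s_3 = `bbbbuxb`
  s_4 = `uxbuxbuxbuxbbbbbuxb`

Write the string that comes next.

Applying the rule to each of the 19 symbols of uxbuxbuxbuxbbbbbuxb gives the pieces bbb b uxb bbb b uxb bbb b uxb bbb b uxb uxb uxb uxb uxb bbb b uxb, which concatenate to the answer.

bbbbuxbbbbbuxbbbbbuxbbbbbuxbuxbuxbuxbuxbbbbbuxb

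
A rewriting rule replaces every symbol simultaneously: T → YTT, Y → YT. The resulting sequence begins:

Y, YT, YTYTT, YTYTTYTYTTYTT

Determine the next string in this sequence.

φ(YTYTTYTYTTYTT) expands symbol-by-symbol to YT YTT YT YTT YTT YT YTT YT YTT YTT YT YTT YTT; joining the 13 pieces gives the next term.

YTYTTYTYTTYTTYTYTTYTYTTYTTYTYTTYTT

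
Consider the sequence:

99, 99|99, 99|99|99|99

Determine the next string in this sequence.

s(k+1) = s(k)·|·s(k) — each term doubles the last with '|' between the halves.
Doubling 99|99|99|99 with '|' between the halves:

99|99|99|99|99|99|99|99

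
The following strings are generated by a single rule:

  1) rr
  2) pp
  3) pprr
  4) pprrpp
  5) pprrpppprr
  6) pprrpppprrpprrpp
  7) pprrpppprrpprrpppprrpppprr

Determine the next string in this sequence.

pprrpppprrpprrpppprrpppprrpprrpppprrpprrpp

From term 3 onward, concatenate the last term with the second-to-last: pp·rr = pprr, pprr·pp = pprrpp, …
Continuing: pprrpppprrpprrpppprrpppprr · pprrpppprrpprrpp gives term 8.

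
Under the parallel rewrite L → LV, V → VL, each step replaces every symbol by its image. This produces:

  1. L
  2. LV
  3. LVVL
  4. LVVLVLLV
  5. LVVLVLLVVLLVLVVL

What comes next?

LVVLVLLVVLLVLVVLVLLVLVVLLVVLVLLV

φ(LVVLVLLVVLLVLVVL) expands symbol-by-symbol to LV VL VL LV VL LV LV VL VL LV LV VL LV VL VL LV; joining the 16 pieces gives the next term.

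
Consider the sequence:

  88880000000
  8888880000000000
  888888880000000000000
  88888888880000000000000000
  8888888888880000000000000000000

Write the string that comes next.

888888888888880000000000000000000000

Reading off run lengths: 8 runs 4, 6, 8, 10, 12; 0 runs 7, 10, 13, 16, 19 — each is linear in n, where the shown terms are n = 2, 3, 4, 5, 6.
At n = 7 the blocks have lengths 14, 22.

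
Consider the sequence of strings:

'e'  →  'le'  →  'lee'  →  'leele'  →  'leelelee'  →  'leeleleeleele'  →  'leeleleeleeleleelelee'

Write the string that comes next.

leeleleeleeleleeleleeleeleleeleele

This is a Fibonacci-style word recurrence s(k) = s(k−1)·s(k−2): e.g. le·e = lee.
Continuing: leeleleeleeleleelelee · leeleleeleele gives term 8.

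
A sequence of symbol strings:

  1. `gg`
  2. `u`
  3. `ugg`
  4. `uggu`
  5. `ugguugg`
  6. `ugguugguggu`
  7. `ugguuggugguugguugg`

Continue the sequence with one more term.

ugguuggugguugguuggugguugguggu

This is a Fibonacci-style word recurrence s(k) = s(k−1)·s(k−2): e.g. u·gg = ugg.
So term 8 is ugguuggugguugguugg·ugguugguggu.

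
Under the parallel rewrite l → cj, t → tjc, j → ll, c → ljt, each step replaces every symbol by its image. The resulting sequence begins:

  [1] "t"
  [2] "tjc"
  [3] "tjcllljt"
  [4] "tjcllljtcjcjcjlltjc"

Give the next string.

Applying the rule to each of the 19 symbols of tjcllljtcjcjcjlltjc gives the pieces tjc ll ljt cj cj cj ll tjc ljt ll ljt ll ljt ll cj cj tjc ll ljt, which concatenate to the answer.

tjcllljtcjcjcjlltjcljtllljtllljtllcjcjtjcllljt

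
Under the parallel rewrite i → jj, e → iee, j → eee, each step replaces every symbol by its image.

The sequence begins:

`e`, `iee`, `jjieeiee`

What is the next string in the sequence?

Apply φ to jjieeiee symbol by symbol: j→eee, j→eee, i→jj, e→iee, e→iee, i→jj, e→iee, e→iee; joined: eee eee jj iee iee jj iee iee.

eeeeeejjieeieejjieeiee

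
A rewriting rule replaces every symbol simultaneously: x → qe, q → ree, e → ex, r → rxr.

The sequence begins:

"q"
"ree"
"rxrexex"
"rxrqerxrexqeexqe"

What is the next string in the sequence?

Replace each of the 16 characters of rxrqerxrexqeexqe in place — rxr qe rxr ree ex rxr qe rxr ex qe ree ex ex qe ree ex — and concatenate.

rxrqerxrreeexrxrqerxrexqereeexexqereeex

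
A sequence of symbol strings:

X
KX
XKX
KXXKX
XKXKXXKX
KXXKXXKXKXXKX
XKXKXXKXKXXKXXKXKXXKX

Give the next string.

From term 3 onward, concatenate the second-to-last term with the last: X·KX = XKX, KX·XKX = KXXKX, …
Continuing: KXXKXXKXKXXKX · XKXKXXKXKXXKXXKXKXXKX gives term 8.

KXXKXXKXKXXKXXKXKXXKXKXXKXXKXKXXKX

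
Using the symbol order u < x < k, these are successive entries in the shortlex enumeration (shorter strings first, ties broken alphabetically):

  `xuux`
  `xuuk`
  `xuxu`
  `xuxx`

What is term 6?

Advancing 2 positions from xuxx through xuxx → xuxk reaches term 6.

xuku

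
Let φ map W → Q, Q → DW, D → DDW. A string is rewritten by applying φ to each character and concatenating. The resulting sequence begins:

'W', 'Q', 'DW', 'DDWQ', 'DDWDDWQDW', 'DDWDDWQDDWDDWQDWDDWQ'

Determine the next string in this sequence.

φ(DDWDDWQDDWDDWQDWDDWQ) expands symbol-by-symbol to DDW DDW Q DDW DDW Q DW DDW DDW Q DDW DDW Q DW DDW Q DDW DDW Q DW; joining the 20 pieces gives the next term.

DDWDDWQDDWDDWQDWDDWDDWQDDWDDWQDWDDWQDDWDDWQDW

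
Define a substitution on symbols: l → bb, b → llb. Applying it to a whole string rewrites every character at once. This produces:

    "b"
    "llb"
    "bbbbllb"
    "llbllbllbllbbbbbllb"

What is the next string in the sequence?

bbbbllbbbbbllbbbbbllbbbbbllbllbllbllbllbbbbbllb

Replace each of the 19 characters of llbllbllbllbbbbbllb in place — bb bb llb bb bb llb bb bb llb bb bb llb llb llb llb llb bb bb llb — and concatenate.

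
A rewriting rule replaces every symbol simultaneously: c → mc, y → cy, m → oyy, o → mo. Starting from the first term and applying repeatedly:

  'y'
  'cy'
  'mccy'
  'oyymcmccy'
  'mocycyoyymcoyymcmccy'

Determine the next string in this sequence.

oyymomccymccymocycyoyymcmocycyoyymcoyymcmccy

Replace each of the 20 characters of mocycyoyymcoyymcmccy in place — oyy mo mc cy mc cy mo cy cy oyy mc mo cy cy oyy mc oyy mc mc cy — and concatenate.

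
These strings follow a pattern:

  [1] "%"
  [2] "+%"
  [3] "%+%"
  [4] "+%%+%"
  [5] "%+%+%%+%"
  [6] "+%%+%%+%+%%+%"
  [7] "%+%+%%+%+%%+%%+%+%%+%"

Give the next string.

+%%+%%+%+%%+%%+%+%%+%+%%+%%+%+%%+%

Each term (from the third on) is the two preceding terms concatenated in order: term 3 = %·+% = %+%.
The next term joins +%%+%%+%+%%+% and %+%+%%+%+%%+%%+%+%%+%.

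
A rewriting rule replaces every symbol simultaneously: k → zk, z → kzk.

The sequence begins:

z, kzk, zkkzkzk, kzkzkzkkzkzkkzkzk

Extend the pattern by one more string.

Applying the rule to each of the 17 symbols of kzkzkzkkzkzkkzkzk gives the pieces zk kzk zk kzk zk kzk zk zk kzk zk kzk zk zk kzk zk kzk zk, which concatenate to the answer.

zkkzkzkkzkzkkzkzkzkkzkzkkzkzkzkkzkzkkzkzk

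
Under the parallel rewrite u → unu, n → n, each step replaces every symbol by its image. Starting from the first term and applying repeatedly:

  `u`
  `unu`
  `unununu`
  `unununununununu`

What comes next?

Replace each of the 15 characters of unununununununu in place — unu n unu n unu n unu n unu n unu n unu n unu — and concatenate.

unununununununununununununununu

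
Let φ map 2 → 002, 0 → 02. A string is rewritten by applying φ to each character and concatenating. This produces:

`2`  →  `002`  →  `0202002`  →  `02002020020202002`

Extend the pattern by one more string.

Rewriting the 17 symbols of 02002020020202002 one by one yields 02 002 02 02 002 02 002 02 02 002 02 002 02 002 02 02 002; concatenated:

02002020200202002020200202002020020202002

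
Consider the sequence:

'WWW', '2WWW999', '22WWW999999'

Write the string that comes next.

s(k+1) = 2·s(k)·999, so each term gains 2 as a prefix and 999 as a suffix.
Applying this once more to 22WWW999999:

222WWW999999999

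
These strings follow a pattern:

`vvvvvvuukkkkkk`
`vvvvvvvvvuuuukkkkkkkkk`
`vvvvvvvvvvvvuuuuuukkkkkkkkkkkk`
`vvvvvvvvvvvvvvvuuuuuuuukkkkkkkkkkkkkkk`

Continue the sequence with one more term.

Term n consists of 3n+3 v's, followed by 2n u's, followed by 3n+3 k's (n = 1, 2, …).
For the next term, n = 5, so the run lengths are 18, 10, 18.

vvvvvvvvvvvvvvvvvvuuuuuuuuuukkkkkkkkkkkkkkkkkk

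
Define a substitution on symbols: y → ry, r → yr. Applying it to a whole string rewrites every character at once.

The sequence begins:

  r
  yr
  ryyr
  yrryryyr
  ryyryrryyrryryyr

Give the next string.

φ(ryyryrryyrryryyr) expands symbol-by-symbol to yr ry ry yr ry yr yr ry ry yr yr ry yr ry ry yr; joining the 16 pieces gives the next term.

yrryryyrryyryrryryyryrryyrryryyr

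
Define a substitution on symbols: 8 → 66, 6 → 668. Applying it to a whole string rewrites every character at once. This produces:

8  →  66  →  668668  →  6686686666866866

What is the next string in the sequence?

66866866668668666686686686686666866866668668

Replace each of the 16 characters of 6686686666866866 in place — 668 668 66 668 668 66 668 668 668 668 66 668 668 66 668 668 — and concatenate.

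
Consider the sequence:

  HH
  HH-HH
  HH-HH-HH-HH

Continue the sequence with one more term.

Every step duplicates the string with '-' between the halves.
Doubling HH-HH-HH-HH with '-' between the halves:

HH-HH-HH-HH-HH-HH-HH-HH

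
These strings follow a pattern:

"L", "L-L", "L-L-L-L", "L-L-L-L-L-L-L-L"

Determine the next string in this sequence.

s(k+1) = s(k)·-·s(k) — each term doubles the last with '-' between the halves.
One more doubling of L-L-L-L-L-L-L-L gives the answer.

L-L-L-L-L-L-L-L-L-L-L-L-L-L-L-L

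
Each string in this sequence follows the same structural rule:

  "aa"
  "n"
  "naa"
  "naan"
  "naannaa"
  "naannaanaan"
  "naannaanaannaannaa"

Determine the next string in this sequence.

naannaanaannaannaanaannaanaan

From term 3 onward, concatenate the last term with the second-to-last: n·aa = naa, naa·n = naan, …
Continuing: naannaanaannaannaa · naannaanaan gives term 8.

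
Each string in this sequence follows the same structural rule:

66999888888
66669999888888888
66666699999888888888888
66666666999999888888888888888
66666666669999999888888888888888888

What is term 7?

66666666666666999999999888888888888888888888888

Reading off run lengths: 6 runs 2, 4, 6, 8, 10; 9 runs 3, 4, 5, 6, 7; 8 runs 6, 9, 12, 15, 18 — each is linear in n (n = 1, 2, …).
For term 7, n = 7, so the run lengths are 14, 9, 24.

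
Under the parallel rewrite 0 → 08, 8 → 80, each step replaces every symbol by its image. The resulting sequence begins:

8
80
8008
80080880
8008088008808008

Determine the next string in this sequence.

Rewriting the 16 symbols of 8008088008808008 one by one yields 80 08 08 80 08 80 80 08 08 80 80 08 80 08 08 80; concatenated:

80080880088080080880800880080880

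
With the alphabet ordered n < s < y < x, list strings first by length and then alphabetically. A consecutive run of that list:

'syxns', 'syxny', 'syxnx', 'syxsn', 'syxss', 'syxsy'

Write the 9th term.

syxys

Advancing 3 positions from syxsy through syxsy → syxsx → syxyn reaches term 9.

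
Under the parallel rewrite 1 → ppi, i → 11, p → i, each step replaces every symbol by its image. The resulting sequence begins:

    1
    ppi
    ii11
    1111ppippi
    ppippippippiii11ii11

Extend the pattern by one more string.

ii11ii11ii11ii111111ppippi1111ppippi

Applying the rule to each of the 20 symbols of ppippippippiii11ii11 gives the pieces i i 11 i i 11 i i 11 i i 11 11 11 ppi ppi 11 11 ppi ppi, which concatenate to the answer.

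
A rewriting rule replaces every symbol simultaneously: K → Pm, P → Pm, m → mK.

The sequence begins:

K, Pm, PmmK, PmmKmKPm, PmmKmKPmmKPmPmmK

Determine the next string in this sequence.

Rewriting the 16 symbols of PmmKmKPmmKPmPmmK one by one yields Pm mK mK Pm mK Pm Pm mK mK Pm Pm mK Pm mK mK Pm; concatenated:

PmmKmKPmmKPmPmmKmKPmPmmKPmmKmKPm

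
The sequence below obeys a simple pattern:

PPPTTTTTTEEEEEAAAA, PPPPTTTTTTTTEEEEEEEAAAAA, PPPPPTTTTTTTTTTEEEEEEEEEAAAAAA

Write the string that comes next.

Each string has the form P^{n+1} T^{2n+2} E^{2n+1} A^{n+2}, where the shown terms are n = 2, 3, 4.
For the next term, n = 5, so the run lengths are 6, 12, 11, 7.

PPPPPPTTTTTTTTTTTTEEEEEEEEEEEAAAAAAA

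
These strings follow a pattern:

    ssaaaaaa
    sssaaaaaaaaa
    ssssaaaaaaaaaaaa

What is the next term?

sssssaaaaaaaaaaaaaaa

Term n consists of n s's, followed by 3n a's, where the shown terms are n = 2, 3, 4.
For the next term, n = 5, so the run lengths are 5, 15.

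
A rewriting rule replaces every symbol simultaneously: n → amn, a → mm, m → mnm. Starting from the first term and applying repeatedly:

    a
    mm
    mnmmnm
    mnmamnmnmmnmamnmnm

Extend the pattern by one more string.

Rewriting the 18 symbols of mnmamnmnmmnmamnmnm one by one yields mnm amn mnm mm mnm amn mnm amn mnm mnm amn mnm mm mnm amn mnm amn mnm; concatenated:

mnmamnmnmmmmnmamnmnmamnmnmmnmamnmnmmmmnmamnmnmamnmnm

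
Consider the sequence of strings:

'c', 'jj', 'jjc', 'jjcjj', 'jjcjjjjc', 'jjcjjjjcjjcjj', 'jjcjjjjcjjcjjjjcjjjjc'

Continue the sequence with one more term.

Each term (from the third on) is the previous term followed by the one before it: term 3 = jj·c = jjc.
So term 8 is jjcjjjjcjjcjjjjcjjjjc·jjcjjjjcjjcjj.

jjcjjjjcjjcjjjjcjjjjcjjcjjjjcjjcjj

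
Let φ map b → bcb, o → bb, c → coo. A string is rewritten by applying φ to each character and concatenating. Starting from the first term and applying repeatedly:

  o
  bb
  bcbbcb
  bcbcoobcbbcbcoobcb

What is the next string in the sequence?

Rewriting the 18 symbols of bcbcoobcbbcbcoobcb one by one yields bcb coo bcb coo bb bb bcb coo bcb bcb coo bcb coo bb bb bcb coo bcb; concatenated:

bcbcoobcbcoobbbbbcbcoobcbbcbcoobcbcoobbbbbcbcoobcb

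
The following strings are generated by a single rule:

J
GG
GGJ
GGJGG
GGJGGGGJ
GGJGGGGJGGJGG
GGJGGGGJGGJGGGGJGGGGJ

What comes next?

GGJGGGGJGGJGGGGJGGGGJGGJGGGGJGGJGG

Each term (from the third on) is the previous term followed by the one before it: term 3 = GG·J = GGJ.
Continuing: GGJGGGGJGGJGGGGJGGGGJ · GGJGGGGJGGJGG gives term 8.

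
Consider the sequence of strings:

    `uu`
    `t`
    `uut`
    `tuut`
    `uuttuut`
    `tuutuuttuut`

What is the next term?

uuttuuttuutuuttuut

Each term (from the third on) is the two preceding terms concatenated in order: term 3 = uu·t = uut.
So term 7 is uuttuut·tuutuuttuut.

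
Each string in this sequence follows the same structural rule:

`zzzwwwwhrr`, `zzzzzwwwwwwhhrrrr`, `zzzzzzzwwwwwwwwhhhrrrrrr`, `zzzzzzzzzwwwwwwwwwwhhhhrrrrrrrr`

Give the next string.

zzzzzzzzzzzwwwwwwwwwwwwhhhhhrrrrrrrrrr

Reading off run lengths: z runs 3, 5, 7, 9; w runs 4, 6, 8, 10; h runs 1, 2, 3, 4; r runs 2, 4, 6, 8 — each is linear in n (n = 1, 2, …).
Setting n = 5 gives 11, 12, 5, 10 characters in each block.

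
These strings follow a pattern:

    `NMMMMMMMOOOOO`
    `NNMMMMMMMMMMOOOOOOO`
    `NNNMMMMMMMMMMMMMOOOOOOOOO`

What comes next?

NNNNMMMMMMMMMMMMMMMMOOOOOOOOOOO

Each string has the form N^{n-1} M^{3n+1} O^{2n+1}, where the shown terms are n = 2, 3, 4.
Setting n = 5 gives 4, 16, 11 characters in each block.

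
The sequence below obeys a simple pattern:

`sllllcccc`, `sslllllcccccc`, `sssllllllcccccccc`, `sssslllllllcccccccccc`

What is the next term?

Each string has the form s^{n-1} l^{n+2} c^{2n}, where the shown terms are n = 2, 3, 4, 5.
For the next term, n = 6, so the run lengths are 5, 8, 12.

sssssllllllllcccccccccccc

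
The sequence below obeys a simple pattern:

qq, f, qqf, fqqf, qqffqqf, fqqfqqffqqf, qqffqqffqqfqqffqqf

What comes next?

fqqfqqffqqfqqffqqffqqfqqffqqf

Each term (from the third on) is the two preceding terms concatenated in order: term 3 = qq·f = qqf.
Continuing: fqqfqqffqqf · qqffqqffqqfqqffqqf gives term 8.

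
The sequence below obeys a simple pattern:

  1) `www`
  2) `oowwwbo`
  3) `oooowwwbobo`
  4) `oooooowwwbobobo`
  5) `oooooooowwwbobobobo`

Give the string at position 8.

oooooooooooooowwwbobobobobobobo

Every step adds oo to the front and bo to the end of the previous string.
From oooooooowwwbobobobo, 3 further steps: oooooooowwwbobobobo → oooooooooowwwbobobobobo → oooooooooooowwwbobobobobobo → (answer).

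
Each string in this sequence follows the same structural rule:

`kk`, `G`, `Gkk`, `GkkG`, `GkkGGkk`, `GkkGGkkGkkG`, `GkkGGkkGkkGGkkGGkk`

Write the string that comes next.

GkkGGkkGkkGGkkGGkkGkkGGkkGkkG

Each term (from the third on) is the previous term followed by the one before it: term 3 = G·kk = Gkk.
The next term joins GkkGGkkGkkGGkkGGkk and GkkGGkkGkkG.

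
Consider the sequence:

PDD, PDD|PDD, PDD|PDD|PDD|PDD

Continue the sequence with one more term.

Each string is two copies of the previous one joined by '|'.
So the next term is two copies of PDD|PDD|PDD|PDD with '|' between the halves.

PDD|PDD|PDD|PDD|PDD|PDD|PDD|PDD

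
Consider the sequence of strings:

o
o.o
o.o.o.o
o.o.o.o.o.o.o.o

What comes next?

o.o.o.o.o.o.o.o.o.o.o.o.o.o.o.o

s(k+1) = s(k)·.·s(k) — each term doubles the last with '.' between the halves.
One more doubling of o.o.o.o.o.o.o.o gives the answer.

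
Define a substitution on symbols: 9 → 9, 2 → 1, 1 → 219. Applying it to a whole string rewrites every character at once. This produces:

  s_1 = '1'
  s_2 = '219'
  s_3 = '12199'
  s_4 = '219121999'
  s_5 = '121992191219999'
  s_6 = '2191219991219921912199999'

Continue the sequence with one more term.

Rewriting the 25 symbols of 2191219991219921912199999 one by one yields 1 219 9 219 1 219 9 9 9 219 1 219 9 9 1 219 9 219 1 219 9 9 9 9 9; concatenated:

12199219121999921912199912199219121999999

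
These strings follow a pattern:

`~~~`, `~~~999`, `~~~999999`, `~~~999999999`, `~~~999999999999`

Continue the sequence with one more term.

Each term is the previous one with 999 appended.
One more step from ~~~999999999999 gives the answer.

~~~999999999999999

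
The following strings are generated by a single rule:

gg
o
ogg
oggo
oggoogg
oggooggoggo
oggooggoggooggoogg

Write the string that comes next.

Each term (from the third on) is the previous term followed by the one before it: term 3 = o·gg = ogg.
The next term joins oggooggoggooggoogg and oggooggoggo.

oggooggoggooggooggoggooggoggo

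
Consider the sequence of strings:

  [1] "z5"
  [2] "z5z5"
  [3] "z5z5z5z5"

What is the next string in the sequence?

Each string is two copies of the previous one concatenated.
Doubling z5z5z5z5:

z5z5z5z5z5z5z5z5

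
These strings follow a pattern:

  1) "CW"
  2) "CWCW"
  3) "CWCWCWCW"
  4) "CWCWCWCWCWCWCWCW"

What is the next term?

s(k+1) = s(k)·s(k) — each term doubles the last.
Doubling CWCWCWCWCWCWCWCW:

CWCWCWCWCWCWCWCWCWCWCWCWCWCWCWCW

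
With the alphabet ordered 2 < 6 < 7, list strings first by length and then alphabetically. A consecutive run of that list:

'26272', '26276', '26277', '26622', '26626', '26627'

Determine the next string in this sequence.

Treat 26627 as a base-3 numeral over the given alphabet and add one, carrying through any trailing 7's.

26662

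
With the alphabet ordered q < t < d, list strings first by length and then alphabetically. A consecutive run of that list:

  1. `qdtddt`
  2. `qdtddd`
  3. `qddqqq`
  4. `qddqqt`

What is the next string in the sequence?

qddqqd

Treat qddqqt as a base-3 numeral over the given alphabet and add one, carrying through any trailing d's.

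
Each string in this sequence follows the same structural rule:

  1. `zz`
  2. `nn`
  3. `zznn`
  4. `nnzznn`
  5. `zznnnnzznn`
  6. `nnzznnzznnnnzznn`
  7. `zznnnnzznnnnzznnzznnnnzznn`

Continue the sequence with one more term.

nnzznnzznnnnzznnzznnnnzznnnnzznnzznnnnzznn

Each term (from the third on) is the two preceding terms concatenated in order: term 3 = zz·nn = zznn.
Continuing: nnzznnzznnnnzznn · zznnnnzznnnnzznnzznnnnzznn gives term 8.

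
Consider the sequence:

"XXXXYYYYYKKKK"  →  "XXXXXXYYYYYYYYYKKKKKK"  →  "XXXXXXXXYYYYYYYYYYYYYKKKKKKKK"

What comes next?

XXXXXXXXXXYYYYYYYYYYYYYYYYYKKKKKKKKKK

Each string has the form X^{2n+2} Y^{4n+1} K^{2n+2} (n = 1, 2, …).
Setting n = 4 gives 10, 17, 10 characters in each block.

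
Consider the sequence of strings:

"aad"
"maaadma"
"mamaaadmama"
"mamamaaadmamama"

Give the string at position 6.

mamamamamaaadmamamamama

Every step adds ma to the front and ma to the end of the previous string.
From mamamaaadmamama, 2 further steps: mamamaaadmamama → mamamamaaadmamamama → (answer).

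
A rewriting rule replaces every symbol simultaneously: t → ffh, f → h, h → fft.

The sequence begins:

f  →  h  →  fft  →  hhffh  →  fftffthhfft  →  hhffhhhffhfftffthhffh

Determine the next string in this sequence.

Replace each of the 21 characters of hhffhhhffhfftffthhffh in place — fft fft h h fft fft fft h h fft h h ffh h h ffh fft fft h h fft — and concatenate.

fftffthhfftfftffthhffthhffhhhffhfftffthhfft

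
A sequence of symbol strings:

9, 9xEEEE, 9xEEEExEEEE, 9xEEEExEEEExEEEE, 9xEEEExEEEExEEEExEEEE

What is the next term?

9xEEEExEEEExEEEExEEEExEEEE

Every step adds xEEEE to the end: s(k+1) = s(k)·xEEEE.
One more step from 9xEEEExEEEExEEEExEEEE gives the answer.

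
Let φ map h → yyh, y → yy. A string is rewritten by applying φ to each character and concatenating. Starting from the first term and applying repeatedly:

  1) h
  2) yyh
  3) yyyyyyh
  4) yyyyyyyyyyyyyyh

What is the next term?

φ(yyyyyyyyyyyyyyh) expands symbol-by-symbol to yy yy yy yy yy yy yy yy yy yy yy yy yy yy yyh; joining the 15 pieces gives the next term.

yyyyyyyyyyyyyyyyyyyyyyyyyyyyyyh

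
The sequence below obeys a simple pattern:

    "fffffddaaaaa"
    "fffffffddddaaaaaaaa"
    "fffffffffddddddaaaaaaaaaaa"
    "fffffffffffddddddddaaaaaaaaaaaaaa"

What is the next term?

The n-th term is 2n+1 f's then 2n-2 d's then 3n-1 a's, where the shown terms are n = 2, 3, 4, 5.
Setting n = 6 gives 13, 10, 17 characters in each block.

fffffffffffffddddddddddaaaaaaaaaaaaaaaaa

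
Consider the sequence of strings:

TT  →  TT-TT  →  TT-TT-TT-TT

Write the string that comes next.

s(k+1) = s(k)·-·s(k) — each term doubles the last with '-' between the halves.
One more doubling of TT-TT-TT-TT gives the answer.

TT-TT-TT-TT-TT-TT-TT-TT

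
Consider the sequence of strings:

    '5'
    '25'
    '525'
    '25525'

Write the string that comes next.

This is a Fibonacci-style word recurrence s(k) = s(k−2)·s(k−1): e.g. 5·25 = 525.
So term 5 is 525·25525.

52525525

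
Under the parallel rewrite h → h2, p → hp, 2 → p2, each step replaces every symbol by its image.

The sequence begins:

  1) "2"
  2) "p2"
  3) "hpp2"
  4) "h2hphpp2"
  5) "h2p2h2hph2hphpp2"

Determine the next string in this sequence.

h2p2hpp2h2p2h2hph2p2h2hph2hphpp2

Applying the rule to each of the 16 symbols of h2p2h2hph2hphpp2 gives the pieces h2 p2 hp p2 h2 p2 h2 hp h2 p2 h2 hp h2 hp hp p2, which concatenate to the answer.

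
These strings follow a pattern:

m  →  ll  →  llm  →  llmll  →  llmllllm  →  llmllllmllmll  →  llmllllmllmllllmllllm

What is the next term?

llmllllmllmllllmllllmllmllllmllmll

From term 3 onward, concatenate the last term with the second-to-last: ll·m = llm, llm·ll = llmll, …
So term 8 is llmllllmllmllllmllllm·llmllllmllmll.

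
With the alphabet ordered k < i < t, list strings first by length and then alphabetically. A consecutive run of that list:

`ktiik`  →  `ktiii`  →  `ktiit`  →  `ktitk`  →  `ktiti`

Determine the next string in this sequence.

ktitt

The successor of ktiti increments the rightmost position that isn't already t and resets every position after it to k.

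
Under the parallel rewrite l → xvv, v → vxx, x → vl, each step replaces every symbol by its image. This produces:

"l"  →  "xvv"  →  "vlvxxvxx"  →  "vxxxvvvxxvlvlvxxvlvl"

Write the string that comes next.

Rewriting the 20 symbols of vxxxvvvxxvlvlvxxvlvl one by one yields vxx vl vl vl vxx vxx vxx vl vl vxx xvv vxx xvv vxx vl vl vxx xvv vxx xvv; concatenated:

vxxvlvlvlvxxvxxvxxvlvlvxxxvvvxxxvvvxxvlvlvxxxvvvxxxvv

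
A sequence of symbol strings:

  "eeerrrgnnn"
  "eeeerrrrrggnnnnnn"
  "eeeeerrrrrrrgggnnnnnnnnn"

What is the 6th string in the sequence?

Reading off run lengths: e runs 3, 4, 5; r runs 3, 5, 7; g runs 1, 2, 3; n runs 3, 6, 9 — each is linear in n (n = 1, 2, …).
Setting n = 6 gives 8, 13, 6, 18 characters in each block.

eeeeeeeerrrrrrrrrrrrrggggggnnnnnnnnnnnnnnnnnn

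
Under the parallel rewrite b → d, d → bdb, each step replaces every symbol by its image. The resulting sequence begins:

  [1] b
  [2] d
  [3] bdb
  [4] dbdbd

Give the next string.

bdbdbdbdbdb

Apply φ to dbdbd symbol by symbol: d→bdb, b→d, d→bdb, b→d, d→bdb; joined: bdb d bdb d bdb.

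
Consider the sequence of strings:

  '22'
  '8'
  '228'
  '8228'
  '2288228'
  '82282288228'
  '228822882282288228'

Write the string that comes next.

82282288228228822882282288228

Each term (from the third on) is the two preceding terms concatenated in order: term 3 = 22·8 = 228.
The next term joins 82282288228 and 228822882282288228.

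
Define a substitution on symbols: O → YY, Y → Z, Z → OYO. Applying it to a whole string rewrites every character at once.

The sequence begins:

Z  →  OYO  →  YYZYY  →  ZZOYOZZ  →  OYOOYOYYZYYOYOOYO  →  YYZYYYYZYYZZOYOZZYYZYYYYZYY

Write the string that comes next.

Replace each of the 27 characters of YYZYYYYZYYZZOYOZZYYZYYYYZYY in place — Z Z OYO Z Z Z Z OYO Z Z OYO OYO YY Z YY OYO OYO Z Z OYO Z Z Z Z OYO Z Z — and concatenate.

ZZOYOZZZZOYOZZOYOOYOYYZYYOYOOYOZZOYOZZZZOYOZZ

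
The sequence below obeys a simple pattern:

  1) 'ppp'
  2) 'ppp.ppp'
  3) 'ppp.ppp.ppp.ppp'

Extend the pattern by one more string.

ppp.ppp.ppp.ppp.ppp.ppp.ppp.ppp

s(k+1) = s(k)·.·s(k) — each term doubles the last with '.' between the halves.
So the next term is two copies of ppp.ppp.ppp.ppp with '.' between the halves.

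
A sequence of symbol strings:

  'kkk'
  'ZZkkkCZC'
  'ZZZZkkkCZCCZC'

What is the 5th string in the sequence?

ZZZZZZZZkkkCZCCZCCZCCZC

Each term wraps the previous one in ZZ on the left and CZC on the right.
From ZZZZkkkCZCCZC, 2 further steps: ZZZZkkkCZCCZC → ZZZZZZkkkCZCCZCCZC → (answer).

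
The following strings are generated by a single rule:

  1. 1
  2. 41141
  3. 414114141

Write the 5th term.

41414141141414141

Each term wraps the previous one in 41 on the left and 41 on the right.
From 414114141, 2 further steps: 414114141 → 4141411414141 → (answer).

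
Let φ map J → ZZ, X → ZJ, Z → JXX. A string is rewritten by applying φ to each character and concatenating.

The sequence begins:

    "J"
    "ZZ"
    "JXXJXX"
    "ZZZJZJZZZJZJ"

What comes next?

JXXJXXJXXZZJXXZZJXXJXXJXXZZJXXZZ

Rewriting each symbol of ZZZJZJZZZJZJ: Z→JXX, Z→JXX, Z→JXX, J→ZZ, Z→JXX, J→ZZ, Z→JXX, Z→JXX, Z→JXX, J→ZZ, Z→JXX, J→ZZ, which concatenates to JXX JXX JXX ZZ JXX ZZ JXX JXX JXX ZZ JXX ZZ.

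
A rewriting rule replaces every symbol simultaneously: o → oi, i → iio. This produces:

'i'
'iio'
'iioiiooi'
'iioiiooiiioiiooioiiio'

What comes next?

iioiiooiiioiiooioiiioiioiiooiiioiiooioiiiooiiioiioiiooi

Replace each of the 21 characters of iioiiooiiioiiooioiiio in place — iio iio oi iio iio oi oi iio iio iio oi iio iio oi oi iio oi iio iio iio oi — and concatenate.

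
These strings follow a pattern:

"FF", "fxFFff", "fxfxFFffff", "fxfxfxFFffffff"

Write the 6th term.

s(k+1) = fx·s(k)·ff, so each term gains fx as a prefix and ff as a suffix.
From fxfxfxFFffffff, 2 further steps: fxfxfxFFffffff → fxfxfxfxFFffffffff → (answer).

fxfxfxfxfxFFffffffffff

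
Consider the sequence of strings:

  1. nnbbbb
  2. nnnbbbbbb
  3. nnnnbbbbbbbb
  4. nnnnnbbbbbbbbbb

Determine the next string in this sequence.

Reading off run lengths: n runs 2, 3, 4, 5; b runs 4, 6, 8, 10 — each is linear in n, where the shown terms are n = 2, 3, 4, 5.
For the next term, n = 6, so the run lengths are 6, 12.

nnnnnnbbbbbbbbbbbb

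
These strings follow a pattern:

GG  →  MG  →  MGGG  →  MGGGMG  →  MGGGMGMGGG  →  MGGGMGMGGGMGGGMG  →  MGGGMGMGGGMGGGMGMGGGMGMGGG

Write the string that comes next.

Each term (from the third on) is the previous term followed by the one before it: term 3 = MG·GG = MGGG.
Continuing: MGGGMGMGGGMGGGMGMGGGMGMGGG · MGGGMGMGGGMGGGMG gives term 8.

MGGGMGMGGGMGGGMGMGGGMGMGGGMGGGMGMGGGMGGGMG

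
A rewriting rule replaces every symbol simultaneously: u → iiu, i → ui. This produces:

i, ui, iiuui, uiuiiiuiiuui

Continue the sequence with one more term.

iiuuiiiuuiuiuiiiuuiuiiiuiiuui

Rewriting each symbol of uiuiiiuiiuui: u→iiu, i→ui, u→iiu, i→ui, i→ui, i→ui, u→iiu, i→ui, i→ui, u→iiu, u→iiu, i→ui, which concatenates to iiu ui iiu ui ui ui iiu ui ui iiu iiu ui.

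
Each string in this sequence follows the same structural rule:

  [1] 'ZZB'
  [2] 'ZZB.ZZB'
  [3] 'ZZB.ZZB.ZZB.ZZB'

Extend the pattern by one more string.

Every step duplicates the string with '.' between the halves.
Doubling ZZB.ZZB.ZZB.ZZB with '.' between the halves:

ZZB.ZZB.ZZB.ZZB.ZZB.ZZB.ZZB.ZZB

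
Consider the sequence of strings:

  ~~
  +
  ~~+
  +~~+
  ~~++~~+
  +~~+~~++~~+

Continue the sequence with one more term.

~~++~~++~~+~~++~~+

From term 3 onward, concatenate the second-to-last term with the last: ~~·+ = ~~+, +·~~+ = +~~+, …
The next term joins ~~++~~+ and +~~+~~++~~+.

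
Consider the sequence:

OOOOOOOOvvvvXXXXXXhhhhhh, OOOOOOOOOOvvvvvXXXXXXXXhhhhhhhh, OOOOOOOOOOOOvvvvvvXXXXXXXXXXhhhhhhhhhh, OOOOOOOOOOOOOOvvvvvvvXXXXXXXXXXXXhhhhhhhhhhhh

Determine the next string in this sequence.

Reading off run lengths: O runs 8, 10, 12, 14; v runs 4, 5, 6, 7; X runs 6, 8, 10, 12; h runs 6, 8, 10, 12 — each is linear in n, where the shown terms are n = 3, 4, 5, 6.
For the next term, n = 7, so the run lengths are 16, 8, 14, 14.

OOOOOOOOOOOOOOOOvvvvvvvvXXXXXXXXXXXXXXhhhhhhhhhhhhhh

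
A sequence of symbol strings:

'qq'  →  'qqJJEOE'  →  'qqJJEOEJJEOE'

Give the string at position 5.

Every step adds JJEOE to the end: s(k+1) = s(k)·JJEOE.
From qqJJEOEJJEOE, 2 further steps: qqJJEOEJJEOE → qqJJEOEJJEOEJJEOE → (answer).

qqJJEOEJJEOEJJEOEJJEOE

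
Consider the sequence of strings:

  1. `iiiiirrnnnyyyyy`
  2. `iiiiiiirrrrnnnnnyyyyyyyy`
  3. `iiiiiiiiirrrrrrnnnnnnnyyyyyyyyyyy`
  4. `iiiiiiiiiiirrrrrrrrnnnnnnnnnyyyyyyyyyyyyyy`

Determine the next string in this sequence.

iiiiiiiiiiiiirrrrrrrrrrnnnnnnnnnnnyyyyyyyyyyyyyyyyy

Each string has the form i^{2n+1} r^{2n-2} n^{2n-1} y^{3n-1}, where the shown terms are n = 2, 3, 4, 5.
At n = 6 the blocks have lengths 13, 10, 11, 17.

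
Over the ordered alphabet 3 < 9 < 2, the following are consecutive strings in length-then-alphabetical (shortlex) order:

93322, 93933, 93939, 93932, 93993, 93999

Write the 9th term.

Continuing the enumeration 3 steps past 93999: 93999 → 93992 → 93923 → (answer).

93929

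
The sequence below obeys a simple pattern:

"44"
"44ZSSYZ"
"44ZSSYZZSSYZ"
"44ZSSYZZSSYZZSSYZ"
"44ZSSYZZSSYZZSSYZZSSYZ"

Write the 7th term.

The strings grow by a fixed suffix ZSSYZ each time.
From 44ZSSYZZSSYZZSSYZZSSYZ, 2 further steps: 44ZSSYZZSSYZZSSYZZSSYZ → 44ZSSYZZSSYZZSSYZZSSYZZSSYZ → (answer).

44ZSSYZZSSYZZSSYZZSSYZZSSYZZSSYZ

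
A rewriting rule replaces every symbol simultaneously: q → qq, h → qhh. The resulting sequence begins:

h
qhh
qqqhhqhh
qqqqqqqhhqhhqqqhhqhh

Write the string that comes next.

φ(qqqqqqqhhqhhqqqhhqhh) expands symbol-by-symbol to qq qq qq qq qq qq qq qhh qhh qq qhh qhh qq qq qq qhh qhh qq qhh qhh; joining the 20 pieces gives the next term.

qqqqqqqqqqqqqqqhhqhhqqqhhqhhqqqqqqqhhqhhqqqhhqhh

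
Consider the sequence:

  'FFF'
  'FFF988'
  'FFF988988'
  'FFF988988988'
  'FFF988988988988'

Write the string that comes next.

FFF988988988988988

The strings grow by a fixed suffix 988 each time.
One more step from FFF988988988988 gives the answer.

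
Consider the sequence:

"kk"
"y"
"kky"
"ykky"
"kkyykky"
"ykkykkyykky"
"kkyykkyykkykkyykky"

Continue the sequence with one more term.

Each term (from the third on) is the two preceding terms concatenated in order: term 3 = kk·y = kky.
The next term joins ykkykkyykky and kkyykkyykkykkyykky.

ykkykkyykkykkyykkyykkykkyykky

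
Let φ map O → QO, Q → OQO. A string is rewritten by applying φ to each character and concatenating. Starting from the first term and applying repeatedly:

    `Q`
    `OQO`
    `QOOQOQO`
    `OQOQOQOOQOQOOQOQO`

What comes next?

φ(OQOQOQOOQOQOOQOQO) expands symbol-by-symbol to QO OQO QO OQO QO OQO QO QO OQO QO OQO QO QO OQO QO OQO QO; joining the 17 pieces gives the next term.

QOOQOQOOQOQOOQOQOQOOQOQOOQOQOQOOQOQOOQOQO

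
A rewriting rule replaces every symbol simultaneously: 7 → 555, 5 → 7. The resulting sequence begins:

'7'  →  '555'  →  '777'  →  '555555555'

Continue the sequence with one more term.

777777777

Expanding 555555555: 5→7, 5→7, 5→7, 5→7, 5→7, 5→7, 5→7, 5→7, 5→7. Concatenated: 7 7 7 7 7 7 7 7 7.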